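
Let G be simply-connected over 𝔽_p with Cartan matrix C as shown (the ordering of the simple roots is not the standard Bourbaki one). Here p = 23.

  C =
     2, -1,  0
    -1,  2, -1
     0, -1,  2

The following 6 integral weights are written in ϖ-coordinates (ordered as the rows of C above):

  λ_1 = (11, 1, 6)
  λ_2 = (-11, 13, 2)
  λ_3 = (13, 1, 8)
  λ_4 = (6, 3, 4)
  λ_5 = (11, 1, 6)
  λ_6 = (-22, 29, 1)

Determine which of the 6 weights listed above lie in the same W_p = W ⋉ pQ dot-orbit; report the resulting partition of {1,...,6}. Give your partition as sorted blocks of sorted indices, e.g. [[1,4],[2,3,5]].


A_3 Cartan matrix, 3 simple roots permuted; ρ=(1,1,1).

λ_j+ρ reflected into Ā_23 (⟨·,θ^∨⟩≤23); 3-tuples as given:

    [1] (12, 2, 7)
    [2] (10, 4, 3)
    [3] (12, 2, 7)
    [4] (7, 4, 5)
    [5] (12, 2, 7)
    [6] (12, 2, 7)

Partition of {1..6} into 3 W_23-dot-orbits:

[[1, 3, 5, 6], [2], [4]]


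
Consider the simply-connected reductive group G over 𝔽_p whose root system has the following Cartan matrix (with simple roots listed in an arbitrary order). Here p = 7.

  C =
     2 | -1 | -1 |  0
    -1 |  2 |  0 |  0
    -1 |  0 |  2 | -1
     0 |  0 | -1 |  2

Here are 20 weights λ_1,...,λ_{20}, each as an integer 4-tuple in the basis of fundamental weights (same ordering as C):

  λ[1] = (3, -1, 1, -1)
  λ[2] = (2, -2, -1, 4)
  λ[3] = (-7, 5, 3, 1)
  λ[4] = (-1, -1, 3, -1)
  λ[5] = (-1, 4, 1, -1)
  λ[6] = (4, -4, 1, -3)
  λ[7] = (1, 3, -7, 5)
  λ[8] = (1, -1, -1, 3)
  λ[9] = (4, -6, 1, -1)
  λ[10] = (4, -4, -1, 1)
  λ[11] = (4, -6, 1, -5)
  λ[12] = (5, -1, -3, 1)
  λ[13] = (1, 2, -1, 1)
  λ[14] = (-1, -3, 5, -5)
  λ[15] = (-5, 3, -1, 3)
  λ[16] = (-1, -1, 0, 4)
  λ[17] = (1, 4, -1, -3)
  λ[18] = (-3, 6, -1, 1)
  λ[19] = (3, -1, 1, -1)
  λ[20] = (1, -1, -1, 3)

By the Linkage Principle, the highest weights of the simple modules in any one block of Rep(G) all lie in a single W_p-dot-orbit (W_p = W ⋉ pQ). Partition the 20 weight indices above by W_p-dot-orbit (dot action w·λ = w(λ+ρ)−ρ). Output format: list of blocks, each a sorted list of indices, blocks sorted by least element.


A_4 Cartan matrix, 4 simple roots permuted; ρ=(1,1,1,1).

Each λ_j+ρ reduced to Ā_7; 4-tuples below use C's row order:

    1: (4, 0, 2, 0)
    2: (2, 0, 0, 4)
    3: (4, 0, 2, 0)
    4: (0, 0, 4, 0)
    5: (0, 5, 2, 0)
    6: (2, 3, 0, 2)
    7: (4, 0, 2, 0)
    8: (2, 0, 0, 4)
    9: (0, 5, 2, 0)
    10: (2, 3, 0, 2)
    11: (2, 3, 0, 2)
    12: (4, 0, 2, 0)
    13: (2, 3, 0, 2)
    14: (2, 0, 0, 4)
    15: (0, 0, 4, 0)
    16: (0, 0, 1, 5)
    17: (0, 5, 2, 0)
    18: (0, 5, 2, 0)
    19: (4, 0, 2, 0)
    20: (2, 0, 0, 4)

Partition of {1..20} into 6 W_7-dot-orbits:

[[1, 3, 7, 12, 19], [2, 8, 14, 20], [4, 15], [5, 9, 17, 18], [6, 10, 11, 13], [16]]


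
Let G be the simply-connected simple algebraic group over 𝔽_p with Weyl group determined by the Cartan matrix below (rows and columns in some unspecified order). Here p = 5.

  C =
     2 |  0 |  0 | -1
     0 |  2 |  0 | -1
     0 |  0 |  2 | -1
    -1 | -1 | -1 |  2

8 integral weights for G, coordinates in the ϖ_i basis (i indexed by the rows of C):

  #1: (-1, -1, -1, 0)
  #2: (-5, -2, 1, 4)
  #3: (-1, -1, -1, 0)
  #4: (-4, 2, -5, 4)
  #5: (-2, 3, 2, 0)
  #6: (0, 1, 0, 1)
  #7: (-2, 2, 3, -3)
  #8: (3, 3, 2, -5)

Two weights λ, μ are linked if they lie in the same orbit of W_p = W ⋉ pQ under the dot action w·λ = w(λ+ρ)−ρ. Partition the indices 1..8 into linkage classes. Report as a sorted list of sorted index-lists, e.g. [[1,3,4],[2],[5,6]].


C ↔ D_4 under row/col permutation; |W(D_4)| = 192.

Folding the 8 weights λ_j+ρ into Ā_5 (reps in the given 4-coord order):

  1: (0, 0, 0, 1) · 2: (2, 1, 0, 1) · 3: (0, 0, 0, 1) · 4: (0, 0, 1, 1) · 5: (2, 1, 0, 1) · 6: (0, 1, 0, 1) · 7: (2, 0, 1, 1) · 8: (0, 0, 1, 1)

Linkage partition of the 8 weights (5 classes, p=5):

[[1, 3], [2, 5], [4, 8], [6], [7]]


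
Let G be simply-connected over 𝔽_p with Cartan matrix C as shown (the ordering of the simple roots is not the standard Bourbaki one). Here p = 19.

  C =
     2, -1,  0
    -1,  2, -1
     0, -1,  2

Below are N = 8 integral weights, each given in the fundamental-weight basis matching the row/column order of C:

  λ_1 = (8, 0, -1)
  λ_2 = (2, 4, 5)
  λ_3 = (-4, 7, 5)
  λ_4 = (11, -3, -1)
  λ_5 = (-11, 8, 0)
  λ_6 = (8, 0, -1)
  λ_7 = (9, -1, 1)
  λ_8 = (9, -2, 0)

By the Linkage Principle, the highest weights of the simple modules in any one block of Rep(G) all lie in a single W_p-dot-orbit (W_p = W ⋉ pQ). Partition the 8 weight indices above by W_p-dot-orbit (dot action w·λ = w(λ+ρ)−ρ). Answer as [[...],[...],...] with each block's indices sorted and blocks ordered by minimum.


C ↔ A_3 under row/col permutation; |W(A_3)| = 24.

W_19-reps of the 8 weights in Ā_19 (same 3-coord order as C):

  λ_1 → (9, 1, 0);  λ_2 → (3, 5, 6);  λ_3 → (3, 5, 6);  λ_4 → (10, 0, 2);  λ_5 → (9, 1, 0);  λ_6 → (9, 1, 0);  λ_7 → (10, 0, 2);  λ_8 → (9, 1, 0)

The 8 indices split into 3 linkage classes (same alcove rep ⇔ same W_19-dot-orbit):

[[1, 5, 6, 8], [2, 3], [4, 7]]


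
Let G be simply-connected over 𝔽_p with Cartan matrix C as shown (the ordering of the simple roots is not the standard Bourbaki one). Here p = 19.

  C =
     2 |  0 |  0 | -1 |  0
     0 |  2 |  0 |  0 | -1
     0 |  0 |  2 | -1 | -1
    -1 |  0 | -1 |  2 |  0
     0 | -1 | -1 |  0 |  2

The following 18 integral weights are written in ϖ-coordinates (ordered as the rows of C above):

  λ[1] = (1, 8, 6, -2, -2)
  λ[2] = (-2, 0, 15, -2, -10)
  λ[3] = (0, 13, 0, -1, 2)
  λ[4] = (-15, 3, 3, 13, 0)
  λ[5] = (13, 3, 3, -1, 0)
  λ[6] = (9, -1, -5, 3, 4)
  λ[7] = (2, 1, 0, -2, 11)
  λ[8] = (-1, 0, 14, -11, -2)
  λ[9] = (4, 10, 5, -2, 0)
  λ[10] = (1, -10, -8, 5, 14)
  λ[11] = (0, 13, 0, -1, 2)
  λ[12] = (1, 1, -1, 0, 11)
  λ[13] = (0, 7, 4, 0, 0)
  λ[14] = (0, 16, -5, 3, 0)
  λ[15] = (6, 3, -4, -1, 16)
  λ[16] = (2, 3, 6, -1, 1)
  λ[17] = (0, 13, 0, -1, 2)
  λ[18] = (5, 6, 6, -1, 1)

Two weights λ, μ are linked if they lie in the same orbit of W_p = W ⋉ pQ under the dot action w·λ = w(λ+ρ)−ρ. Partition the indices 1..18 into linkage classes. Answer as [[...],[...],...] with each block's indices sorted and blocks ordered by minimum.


Cartan matrix: type A_5 (|W|=720); un-permuting the 5 rows.

λ_j+ρ reflected into Ā_19 (⟨·,θ^∨⟩≤19); 5-tuples as given:

  λ_1+ρ ↦ (1, 8, 5, 1, 1)
  λ_2+ρ ↦ (1, 8, 5, 1, 1)
  λ_3+ρ ↦ (1, 14, 1, 0, 3)
  λ_4+ρ ↦ (10, 0, 4, 0, 1)
  λ_5+ρ ↦ (10, 0, 4, 0, 1)
  λ_6+ρ ↦ (10, 0, 4, 0, 1)
  λ_7+ρ ↦ (2, 2, 0, 1, 12)
  λ_8+ρ ↦ (10, 0, 4, 0, 1)
  λ_9+ρ ↦ (1, 8, 5, 1, 1)
  λ_10+ρ ↦ (1, 8, 5, 1, 1)
  λ_11+ρ ↦ (1, 14, 1, 0, 3)
  λ_12+ρ ↦ (2, 2, 0, 1, 12)
  λ_13+ρ ↦ (1, 8, 5, 1, 1)
  λ_14+ρ ↦ (1, 14, 1, 0, 3)
  λ_15+ρ ↦ (2, 2, 0, 1, 12)
  λ_16+ρ ↦ (3, 4, 7, 0, 2)
  λ_17+ρ ↦ (1, 14, 1, 0, 3)
  λ_18+ρ ↦ (3, 4, 7, 0, 2)

Partition of {1..18} into 5 W_19-dot-orbits:

[[1, 2, 9, 10, 13], [3, 11, 14, 17], [4, 5, 6, 8], [7, 12, 15], [16, 18]]


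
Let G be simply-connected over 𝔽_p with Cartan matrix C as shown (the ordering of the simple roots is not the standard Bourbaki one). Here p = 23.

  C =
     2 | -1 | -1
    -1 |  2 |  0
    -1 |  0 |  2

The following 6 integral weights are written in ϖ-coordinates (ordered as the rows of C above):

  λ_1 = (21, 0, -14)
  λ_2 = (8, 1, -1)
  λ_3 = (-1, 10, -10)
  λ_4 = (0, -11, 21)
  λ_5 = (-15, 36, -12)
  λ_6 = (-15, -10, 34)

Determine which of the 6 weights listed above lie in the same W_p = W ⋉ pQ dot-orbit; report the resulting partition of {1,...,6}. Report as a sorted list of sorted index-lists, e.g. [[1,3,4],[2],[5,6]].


Dynkin diagram of C (from the 4 off-diagonal −1 entries): A_3.

Alcove-folded reps (p=23, 6 weights, presented ϖ-order):

    [1] (9, 1, 13)
    [2] (9, 2, 0)
    [3] (9, 2, 0)
    [4] (9, 1, 13)
    [5] (9, 2, 0)
    [6] (9, 2, 0)

These 6 weights hit 2 W_23-dot-orbits; sizes (2, 4):

[[1, 4], [2, 3, 5, 6]]


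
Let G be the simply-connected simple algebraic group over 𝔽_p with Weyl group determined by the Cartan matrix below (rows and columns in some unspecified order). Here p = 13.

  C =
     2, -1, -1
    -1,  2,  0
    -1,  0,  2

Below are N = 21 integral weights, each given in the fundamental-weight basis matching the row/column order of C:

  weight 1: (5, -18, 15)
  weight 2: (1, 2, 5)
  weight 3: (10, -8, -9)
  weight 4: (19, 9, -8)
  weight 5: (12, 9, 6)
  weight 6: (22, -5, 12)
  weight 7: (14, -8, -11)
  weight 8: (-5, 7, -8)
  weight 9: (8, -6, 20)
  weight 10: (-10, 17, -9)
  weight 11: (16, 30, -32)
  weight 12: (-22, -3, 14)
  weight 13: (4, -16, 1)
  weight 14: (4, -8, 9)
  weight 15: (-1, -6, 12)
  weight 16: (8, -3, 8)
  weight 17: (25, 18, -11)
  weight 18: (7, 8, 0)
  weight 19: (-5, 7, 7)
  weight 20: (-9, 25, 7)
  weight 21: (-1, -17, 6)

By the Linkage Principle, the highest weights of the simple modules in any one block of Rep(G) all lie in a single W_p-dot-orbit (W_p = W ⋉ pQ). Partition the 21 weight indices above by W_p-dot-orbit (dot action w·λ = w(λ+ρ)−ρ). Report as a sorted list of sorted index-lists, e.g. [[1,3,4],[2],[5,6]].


A_3 Cartan matrix, 3 simple roots permuted; ρ=(1,1,1).

Folding the 21 weights λ_j+ρ into Ā_13 (reps in the given 3-coord order):

  λ_1 → (4, 3, 4) · λ_2 → (2, 3, 6) · λ_3 → (4, 3, 4) · λ_4 → (4, 3, 6) · λ_5 → (4, 3, 6) · λ_6 → (4, 3, 6) · λ_7 → (2, 3, 6) · λ_8 → (4, 3, 4) · λ_9 → (4, 4, 4) · λ_10 → (4, 4, 4) · λ_11 → (4, 4, 4) · λ_12 → (2, 3, 6) · λ_13 → (2, 3, 6) · λ_14 → (2, 3, 6) · λ_15 → (5, 0, 8) · λ_16 → (4, 3, 4) · λ_17 → (4, 3, 6) · λ_18 → (4, 4, 4) · λ_19 → (4, 4, 4) · λ_20 → (5, 0, 8) · λ_21 → (4, 3, 6)

Linkage partition of the 21 weights (5 classes, p=13):

[[1, 3, 8, 16], [2, 7, 12, 13, 14], [4, 5, 6, 17, 21], [9, 10, 11, 18, 19], [15, 20]]


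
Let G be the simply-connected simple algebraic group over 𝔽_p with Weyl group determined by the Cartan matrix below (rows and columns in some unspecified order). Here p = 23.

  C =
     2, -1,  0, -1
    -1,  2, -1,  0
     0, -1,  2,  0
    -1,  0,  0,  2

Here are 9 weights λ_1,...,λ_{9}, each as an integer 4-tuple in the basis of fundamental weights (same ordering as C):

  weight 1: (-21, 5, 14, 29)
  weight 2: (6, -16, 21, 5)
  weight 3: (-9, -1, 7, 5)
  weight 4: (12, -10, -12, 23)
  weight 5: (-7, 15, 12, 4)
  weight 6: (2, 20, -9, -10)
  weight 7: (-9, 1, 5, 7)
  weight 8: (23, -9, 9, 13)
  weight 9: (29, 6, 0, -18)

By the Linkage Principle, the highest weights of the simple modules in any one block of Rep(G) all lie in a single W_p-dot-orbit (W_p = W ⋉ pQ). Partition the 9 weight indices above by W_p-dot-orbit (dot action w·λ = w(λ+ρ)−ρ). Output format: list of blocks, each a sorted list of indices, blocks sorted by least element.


Type A_4, rank 4, |W|=120; reorder rows/cols to standard.

Each λ_j+ρ reduced to Ā_23; 4-tuples below use C's row order:

    1: (6, 7, 7, 2)
    2: (6, 7, 7, 2)
    3: (2, 6, 0, 0)
    4: (6, 1, 4, 3)
    5: (0, 10, 7, 5)
    6: (6, 7, 7, 2)
    7: (2, 6, 0, 0)
    8: (6, 7, 7, 2)
    9: (6, 7, 7, 2)

4 distinct reps among the 9 weights ⇒ 4 W_23-linkage classes:

[[1, 2, 6, 8, 9], [3, 7], [4], [5]]


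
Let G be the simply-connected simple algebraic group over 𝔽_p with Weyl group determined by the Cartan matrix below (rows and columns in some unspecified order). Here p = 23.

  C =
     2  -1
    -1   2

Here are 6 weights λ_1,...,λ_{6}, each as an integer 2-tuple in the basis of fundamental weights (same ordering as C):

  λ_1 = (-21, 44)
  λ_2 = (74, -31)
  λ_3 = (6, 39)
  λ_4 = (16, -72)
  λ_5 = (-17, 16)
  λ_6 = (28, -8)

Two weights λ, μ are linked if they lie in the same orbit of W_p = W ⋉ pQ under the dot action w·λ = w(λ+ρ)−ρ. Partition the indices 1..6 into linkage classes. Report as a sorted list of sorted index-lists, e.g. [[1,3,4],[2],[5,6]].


C ↔ A_2 under row/col permutation; |W(A_2)| = 6.

λ_j+ρ reflected into Ā_23 (⟨·,θ^∨⟩≤23); 2-tuples as given:

    [1] (2, 1)
    [2] (16, 1)
    [3] (16, 1)
    [4] (15, 2)
    [5] (16, 1)
    [6] (16, 1)

Linkage partition of the 6 weights (3 classes, p=23):

[[1], [2, 3, 5, 6], [4]]


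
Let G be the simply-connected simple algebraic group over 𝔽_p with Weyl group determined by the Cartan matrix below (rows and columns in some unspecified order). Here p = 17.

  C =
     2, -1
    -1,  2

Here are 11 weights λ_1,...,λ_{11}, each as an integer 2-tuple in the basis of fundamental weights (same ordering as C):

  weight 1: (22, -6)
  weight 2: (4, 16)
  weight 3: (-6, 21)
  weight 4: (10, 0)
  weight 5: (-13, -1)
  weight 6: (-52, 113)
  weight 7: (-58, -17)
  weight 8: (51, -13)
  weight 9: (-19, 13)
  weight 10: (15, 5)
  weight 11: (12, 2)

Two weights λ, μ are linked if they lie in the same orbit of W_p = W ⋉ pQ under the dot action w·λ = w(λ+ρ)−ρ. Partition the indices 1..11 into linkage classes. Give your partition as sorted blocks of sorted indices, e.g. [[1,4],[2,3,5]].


C ↔ A_2 under row/col permutation; |W(A_2)| = 6.

Each λ_j+ρ reduced to Ā_17; 2-tuples below use C's row order:

  λ_1+ρ ↦ (11, 1)
  λ_2+ρ ↦ (0, 12)
  λ_3+ρ ↦ (0, 12)
  λ_4+ρ ↦ (11, 1)
  λ_5+ρ ↦ (0, 12)
  λ_6+ρ ↦ (0, 12)
  λ_7+ρ ↦ (11, 1)
  λ_8+ρ ↦ (11, 1)
  λ_9+ρ ↦ (13, 3)
  λ_10+ρ ↦ (11, 1)
  λ_11+ρ ↦ (13, 3)

The 11 indices split into 3 linkage classes (same alcove rep ⇔ same W_17-dot-orbit):

[[1, 4, 7, 8, 10], [2, 3, 5, 6], [9, 11]]


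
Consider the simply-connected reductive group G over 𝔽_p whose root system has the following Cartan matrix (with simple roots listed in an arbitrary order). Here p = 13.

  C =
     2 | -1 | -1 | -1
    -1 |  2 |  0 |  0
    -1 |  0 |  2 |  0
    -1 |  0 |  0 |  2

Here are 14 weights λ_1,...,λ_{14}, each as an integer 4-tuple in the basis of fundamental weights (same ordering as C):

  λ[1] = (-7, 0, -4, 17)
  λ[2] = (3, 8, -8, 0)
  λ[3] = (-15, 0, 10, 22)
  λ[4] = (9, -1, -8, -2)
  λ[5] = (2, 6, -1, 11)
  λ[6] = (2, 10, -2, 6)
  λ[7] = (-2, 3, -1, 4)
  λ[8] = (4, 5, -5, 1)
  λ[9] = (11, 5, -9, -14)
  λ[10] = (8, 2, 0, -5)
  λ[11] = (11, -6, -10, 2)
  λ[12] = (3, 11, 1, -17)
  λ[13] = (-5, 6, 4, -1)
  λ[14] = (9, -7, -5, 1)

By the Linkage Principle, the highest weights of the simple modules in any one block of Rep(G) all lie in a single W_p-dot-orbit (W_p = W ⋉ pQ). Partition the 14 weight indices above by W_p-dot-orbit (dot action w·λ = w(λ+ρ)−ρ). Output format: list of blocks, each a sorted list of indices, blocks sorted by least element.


Root system D_4: the 4×4 matrix C matches after relabeling.

Folding the 14 weights λ_j+ρ into Ā_13 (reps in the given 4-coord order):

    [1] (0, 3, 1, 4)
    [2] (0, 6, 4, 2)
    [3] (0, 3, 7, 1)
    [4] (2, 0, 7, 1)
    [5] (2, 0, 7, 1)
    [6] (0, 3, 7, 1)
    [7] (0, 3, 1, 4)
    [8] (0, 6, 4, 2)
    [9] (0, 3, 1, 4)
    [10] (0, 3, 1, 4)
    [11] (0, 3, 7, 1)
    [12] (0, 3, 7, 1)
    [13] (0, 3, 1, 4)
    [14] (0, 6, 4, 2)

Grouping the 14 weights by Ā_13-representative: 4 linkage classes.

[[1, 7, 9, 10, 13], [2, 8, 14], [3, 6, 11, 12], [4, 5]]


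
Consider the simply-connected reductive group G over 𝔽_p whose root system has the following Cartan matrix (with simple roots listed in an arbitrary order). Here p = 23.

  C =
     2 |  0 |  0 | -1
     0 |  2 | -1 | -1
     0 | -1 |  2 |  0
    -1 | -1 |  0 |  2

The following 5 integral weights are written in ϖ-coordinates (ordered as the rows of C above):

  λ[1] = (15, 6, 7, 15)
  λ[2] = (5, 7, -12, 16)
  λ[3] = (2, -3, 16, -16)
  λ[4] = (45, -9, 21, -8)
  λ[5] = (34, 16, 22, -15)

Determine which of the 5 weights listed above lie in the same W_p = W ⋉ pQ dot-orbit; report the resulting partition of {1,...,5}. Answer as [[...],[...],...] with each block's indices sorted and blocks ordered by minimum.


Type A_4, rank 4, |W|=120; reorder rows/cols to standard.

Each λ_j+ρ reduced to Ā_23; 4-tuples below use C's row order:

  1: (7, 8, 7, 1) · 2: (2, 3, 0, 12) · 3: (2, 3, 0, 12) · 4: (7, 8, 7, 1) · 5: (2, 3, 0, 12)

The 5 indices split into 2 linkage classes (same alcove rep ⇔ same W_23-dot-orbit):

[[1, 4], [2, 3, 5]]


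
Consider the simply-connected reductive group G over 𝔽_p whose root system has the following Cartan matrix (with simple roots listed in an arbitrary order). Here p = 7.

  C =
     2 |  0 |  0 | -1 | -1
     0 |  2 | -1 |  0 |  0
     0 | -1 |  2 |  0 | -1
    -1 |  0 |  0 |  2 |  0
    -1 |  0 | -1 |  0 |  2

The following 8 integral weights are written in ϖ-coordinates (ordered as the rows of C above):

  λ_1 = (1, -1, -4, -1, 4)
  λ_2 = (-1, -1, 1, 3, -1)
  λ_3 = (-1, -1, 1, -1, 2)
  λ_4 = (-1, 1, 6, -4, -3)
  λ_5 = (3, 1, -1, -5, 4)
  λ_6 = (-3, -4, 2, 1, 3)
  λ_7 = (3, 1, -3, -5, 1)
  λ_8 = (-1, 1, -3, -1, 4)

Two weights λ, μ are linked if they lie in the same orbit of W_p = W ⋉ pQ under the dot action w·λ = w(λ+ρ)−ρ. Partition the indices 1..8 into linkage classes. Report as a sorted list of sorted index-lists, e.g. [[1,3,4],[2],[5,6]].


C ↔ A_5 under row/col permutation; |W(A_5)| = 720.

W_7-reps of the 8 weights in Ā_7 (same 5-coord order as C):

    1: (2, 3, 0, 0, 2)
    2: (0, 0, 2, 4, 0)
    3: (0, 0, 2, 0, 3)
    4: (0, 0, 2, 0, 3)
    5: (0, 0, 2, 0, 3)
    6: (2, 3, 0, 0, 2)
    7: (0, 0, 2, 4, 0)
    8: (0, 0, 2, 0, 3)

These 8 weights hit 3 W_7-dot-orbits; sizes (2, 2, 4):

[[1, 6], [2, 7], [3, 4, 5, 8]]


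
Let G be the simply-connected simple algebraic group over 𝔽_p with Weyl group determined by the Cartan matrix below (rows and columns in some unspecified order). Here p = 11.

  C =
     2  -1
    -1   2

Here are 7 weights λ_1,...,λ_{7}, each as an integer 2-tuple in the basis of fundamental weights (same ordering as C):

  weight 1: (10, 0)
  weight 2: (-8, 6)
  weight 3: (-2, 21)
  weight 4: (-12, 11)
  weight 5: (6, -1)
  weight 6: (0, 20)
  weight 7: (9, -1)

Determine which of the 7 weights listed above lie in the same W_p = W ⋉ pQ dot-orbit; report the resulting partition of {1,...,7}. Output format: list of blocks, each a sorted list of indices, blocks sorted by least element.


C ↔ A_2 under row/col permutation; |W(A_2)| = 6.

W_11-reps of the 7 weights in Ā_11 (same 2-coord order as C):

  λ_1+ρ ↦ (10, 0);  λ_2+ρ ↦ (7, 0);  λ_3+ρ ↦ (10, 0);  λ_4+ρ ↦ (10, 0);  λ_5+ρ ↦ (7, 0);  λ_6+ρ ↦ (10, 0);  λ_7+ρ ↦ (10, 0)

Grouping the 7 weights by Ā_11-representative: 2 linkage classes.

[[1, 3, 4, 6, 7], [2, 5]]


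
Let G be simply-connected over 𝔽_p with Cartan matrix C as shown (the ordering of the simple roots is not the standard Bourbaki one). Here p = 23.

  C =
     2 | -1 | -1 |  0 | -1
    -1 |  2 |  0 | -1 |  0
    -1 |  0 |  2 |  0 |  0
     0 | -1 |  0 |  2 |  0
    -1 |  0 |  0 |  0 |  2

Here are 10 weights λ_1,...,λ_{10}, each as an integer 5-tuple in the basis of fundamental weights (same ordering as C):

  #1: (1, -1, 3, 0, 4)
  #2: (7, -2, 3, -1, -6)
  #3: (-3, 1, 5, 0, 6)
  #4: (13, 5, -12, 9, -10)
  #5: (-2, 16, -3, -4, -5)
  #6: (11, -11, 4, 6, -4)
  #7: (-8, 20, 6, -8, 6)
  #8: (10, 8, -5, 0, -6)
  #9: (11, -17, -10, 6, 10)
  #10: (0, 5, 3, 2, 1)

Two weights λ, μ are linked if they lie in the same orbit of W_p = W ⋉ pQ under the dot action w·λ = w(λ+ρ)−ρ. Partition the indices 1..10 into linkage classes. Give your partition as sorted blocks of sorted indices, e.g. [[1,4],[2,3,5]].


Dynkin diagram of C (from the 8 off-diagonal −1 entries): D_5.

Ā_23 reps of the 10 weights (D_5, coords as presented):

  [1] (2, 0, 4, 1, 5) · [2] (2, 0, 4, 1, 5) · [3] (2, 0, 4, 1, 5) · [4] (1, 6, 4, 3, 2) · [5] (1, 6, 4, 3, 2) · [6] (1, 6, 4, 3, 2) · [7] (2, 5, 0, 2, 0) · [8] (2, 0, 4, 1, 5) · [9] (1, 6, 4, 3, 2) · [10] (1, 6, 4, 3, 2)

3 distinct reps among the 10 weights ⇒ 3 W_23-linkage classes:

[[1, 2, 3, 8], [4, 5, 6, 9, 10], [7]]


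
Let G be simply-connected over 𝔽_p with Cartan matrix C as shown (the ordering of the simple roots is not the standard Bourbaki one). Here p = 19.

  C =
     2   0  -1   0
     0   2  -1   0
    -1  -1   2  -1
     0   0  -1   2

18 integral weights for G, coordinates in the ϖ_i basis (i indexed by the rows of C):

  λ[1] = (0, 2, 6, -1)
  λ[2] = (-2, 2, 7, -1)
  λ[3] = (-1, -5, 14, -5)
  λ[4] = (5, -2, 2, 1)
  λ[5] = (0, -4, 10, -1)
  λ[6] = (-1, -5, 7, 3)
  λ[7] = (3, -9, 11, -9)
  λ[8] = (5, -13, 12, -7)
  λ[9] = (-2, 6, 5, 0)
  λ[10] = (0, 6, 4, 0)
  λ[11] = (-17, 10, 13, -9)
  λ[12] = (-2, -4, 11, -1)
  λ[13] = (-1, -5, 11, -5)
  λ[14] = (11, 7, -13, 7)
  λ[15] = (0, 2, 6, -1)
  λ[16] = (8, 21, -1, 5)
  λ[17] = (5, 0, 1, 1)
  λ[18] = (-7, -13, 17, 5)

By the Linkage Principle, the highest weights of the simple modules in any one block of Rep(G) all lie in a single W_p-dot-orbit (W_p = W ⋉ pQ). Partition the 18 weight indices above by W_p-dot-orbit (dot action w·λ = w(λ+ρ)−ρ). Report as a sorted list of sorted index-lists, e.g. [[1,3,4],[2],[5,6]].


Root system D_4: the 4×4 matrix C matches after relabeling.

W_19-reps of the 18 weights in Ā_19 (same 4-coord order as C):

    [1] (1, 3, 7, 0)
    [2] (1, 3, 7, 0)
    [3] (0, 4, 4, 4)
    [4] (6, 1, 2, 2)
    [5] (1, 3, 7, 0)
    [6] (0, 4, 4, 4)
    [7] (0, 4, 4, 4)
    [8] (1, 7, 5, 1)
    [9] (1, 7, 5, 1)
    [10] (1, 7, 5, 1)
    [11] (6, 1, 2, 2)
    [12] (1, 3, 7, 0)
    [13] (0, 4, 4, 4)
    [14] (0, 4, 4, 4)
    [15] (1, 3, 7, 0)
    [16] (6, 1, 0, 9)
    [17] (6, 1, 2, 2)
    [18] (1, 7, 5, 1)

Linkage partition of the 18 weights (5 classes, p=19):

[[1, 2, 5, 12, 15], [3, 6, 7, 13, 14], [4, 11, 17], [8, 9, 10, 18], [16]]


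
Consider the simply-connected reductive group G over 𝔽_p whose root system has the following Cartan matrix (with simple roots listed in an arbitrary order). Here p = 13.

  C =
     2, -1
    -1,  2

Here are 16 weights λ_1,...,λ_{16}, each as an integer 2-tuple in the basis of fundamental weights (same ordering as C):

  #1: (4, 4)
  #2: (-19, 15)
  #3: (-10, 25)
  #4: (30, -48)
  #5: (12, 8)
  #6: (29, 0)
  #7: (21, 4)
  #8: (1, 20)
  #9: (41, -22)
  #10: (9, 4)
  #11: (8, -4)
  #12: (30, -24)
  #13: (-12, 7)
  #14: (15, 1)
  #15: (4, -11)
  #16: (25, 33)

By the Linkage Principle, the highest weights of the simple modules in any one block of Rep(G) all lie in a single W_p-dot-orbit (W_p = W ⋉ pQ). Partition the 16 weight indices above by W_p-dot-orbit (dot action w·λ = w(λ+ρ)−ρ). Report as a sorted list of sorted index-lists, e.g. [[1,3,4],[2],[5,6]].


A_2 Cartan matrix, 2 simple roots permuted; ρ=(1,1).

W_13-reps of the 16 weights in Ā_13 (same 2-coord order as C):

    1: (5, 5)
    2: (8, 3)
    3: (4, 0)
    4: (5, 5)
    5: (4, 0)
    6: (1, 8)
    7: (1, 8)
    8: (8, 3)
    9: (5, 5)
    10: (8, 3)
    11: (6, 3)
    12: (5, 5)
    13: (8, 3)
    14: (8, 3)
    15: (5, 5)
    16: (0, 8)

Partition of {1..16} into 6 W_13-dot-orbits:

[[1, 4, 9, 12, 15], [2, 8, 10, 13, 14], [3, 5], [6, 7], [11], [16]]


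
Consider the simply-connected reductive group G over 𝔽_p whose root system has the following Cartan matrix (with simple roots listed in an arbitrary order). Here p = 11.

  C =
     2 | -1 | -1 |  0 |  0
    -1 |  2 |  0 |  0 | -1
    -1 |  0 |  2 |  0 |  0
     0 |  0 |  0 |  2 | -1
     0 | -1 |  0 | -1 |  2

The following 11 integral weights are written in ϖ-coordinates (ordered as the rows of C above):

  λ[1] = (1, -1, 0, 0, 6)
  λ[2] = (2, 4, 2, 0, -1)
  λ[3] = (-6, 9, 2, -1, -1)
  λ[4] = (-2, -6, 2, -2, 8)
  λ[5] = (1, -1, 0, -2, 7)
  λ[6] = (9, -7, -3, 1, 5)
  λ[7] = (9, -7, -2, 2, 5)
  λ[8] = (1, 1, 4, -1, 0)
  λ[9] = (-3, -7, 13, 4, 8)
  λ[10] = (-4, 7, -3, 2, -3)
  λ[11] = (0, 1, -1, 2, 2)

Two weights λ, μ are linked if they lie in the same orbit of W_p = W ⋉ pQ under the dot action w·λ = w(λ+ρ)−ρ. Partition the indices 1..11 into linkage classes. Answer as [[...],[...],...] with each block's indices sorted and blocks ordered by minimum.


C ↔ A_5 under row/col permutation; |W(A_5)| = 720.

λ_j+ρ reflected into Ā_11 (⟨·,θ^∨⟩≤11); 5-tuples as given:

  λ_1 → (2, 0, 1, 1, 7);  λ_2 → (3, 5, 2, 0, 0);  λ_3 → (3, 5, 2, 0, 0);  λ_4 → (2, 1, 3, 1, 2);  λ_5 → (2, 0, 1, 1, 7);  λ_6 → (2, 6, 1, 1, 0);  λ_7 → (2, 6, 1, 1, 0);  λ_8 → (2, 2, 5, 0, 1);  λ_9 → (2, 1, 3, 1, 2);  λ_10 → (2, 1, 3, 1, 2);  λ_11 → (1, 2, 0, 3, 3)

Grouping the 11 weights by Ā_11-representative: 6 linkage classes.

[[1, 5], [2, 3], [4, 9, 10], [6, 7], [8], [11]]


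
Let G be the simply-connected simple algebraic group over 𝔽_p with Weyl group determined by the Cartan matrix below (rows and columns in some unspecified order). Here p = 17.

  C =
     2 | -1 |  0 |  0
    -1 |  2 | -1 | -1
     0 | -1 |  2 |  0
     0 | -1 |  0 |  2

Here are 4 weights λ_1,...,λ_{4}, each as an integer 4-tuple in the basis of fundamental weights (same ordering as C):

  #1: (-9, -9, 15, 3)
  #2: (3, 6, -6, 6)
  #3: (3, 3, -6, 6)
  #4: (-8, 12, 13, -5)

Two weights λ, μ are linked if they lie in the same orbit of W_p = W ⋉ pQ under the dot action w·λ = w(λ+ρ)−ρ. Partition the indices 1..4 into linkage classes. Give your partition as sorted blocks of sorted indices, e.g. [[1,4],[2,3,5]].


D_4 Cartan matrix, 4 simple roots permuted; ρ=(1,1,1,1).

W_17-reps of the 4 weights in Ā_17 (same 4-coord order as C):

  λ_1 → (4, 0, 4, 8) · λ_2 → (3, 1, 4, 6) · λ_3 → (3, 1, 4, 6) · λ_4 → (3, 1, 4, 6)

Linkage partition of the 4 weights (2 classes, p=17):

[[1], [2, 3, 4]]


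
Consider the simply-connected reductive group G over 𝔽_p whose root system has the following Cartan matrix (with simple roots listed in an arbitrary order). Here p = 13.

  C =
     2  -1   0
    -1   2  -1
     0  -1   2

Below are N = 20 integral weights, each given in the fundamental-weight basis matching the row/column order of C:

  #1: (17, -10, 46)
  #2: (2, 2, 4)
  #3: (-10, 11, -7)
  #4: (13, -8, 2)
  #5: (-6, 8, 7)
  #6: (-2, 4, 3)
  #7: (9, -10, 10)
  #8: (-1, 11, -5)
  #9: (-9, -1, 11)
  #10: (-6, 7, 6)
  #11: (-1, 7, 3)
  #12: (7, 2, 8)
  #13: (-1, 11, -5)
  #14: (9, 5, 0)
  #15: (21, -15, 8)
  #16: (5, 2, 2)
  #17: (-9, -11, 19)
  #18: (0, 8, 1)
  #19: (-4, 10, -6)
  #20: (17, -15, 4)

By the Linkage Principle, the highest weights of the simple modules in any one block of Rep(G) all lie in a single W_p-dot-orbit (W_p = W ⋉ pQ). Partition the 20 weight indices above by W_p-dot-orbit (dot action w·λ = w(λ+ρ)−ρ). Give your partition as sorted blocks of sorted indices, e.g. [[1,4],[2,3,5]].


Root system A_3: the 3×3 matrix C matches after relabeling.

λ_j+ρ reflected into Ā_13 (⟨·,θ^∨⟩≤13); 3-tuples as given:

  1: (1, 4, 4)
  2: (3, 3, 5)
  3: (6, 3, 3)
  4: (6, 3, 3)
  5: (1, 4, 4)
  6: (1, 4, 4)
  7: (1, 9, 2)
  8: (0, 8, 4)
  9: (0, 8, 4)
  10: (3, 3, 5)
  11: (0, 8, 4)
  12: (1, 3, 2)
  13: (0, 8, 4)
  14: (6, 3, 3)
  15: (1, 4, 4)
  16: (6, 3, 3)
  17: (3, 3, 5)
  18: (1, 9, 2)
  19: (3, 3, 5)
  20: (1, 4, 4)

Partition of {1..20} into 6 W_13-dot-orbits:

[[1, 5, 6, 15, 20], [2, 10, 17, 19], [3, 4, 14, 16], [7, 18], [8, 9, 11, 13], [12]]


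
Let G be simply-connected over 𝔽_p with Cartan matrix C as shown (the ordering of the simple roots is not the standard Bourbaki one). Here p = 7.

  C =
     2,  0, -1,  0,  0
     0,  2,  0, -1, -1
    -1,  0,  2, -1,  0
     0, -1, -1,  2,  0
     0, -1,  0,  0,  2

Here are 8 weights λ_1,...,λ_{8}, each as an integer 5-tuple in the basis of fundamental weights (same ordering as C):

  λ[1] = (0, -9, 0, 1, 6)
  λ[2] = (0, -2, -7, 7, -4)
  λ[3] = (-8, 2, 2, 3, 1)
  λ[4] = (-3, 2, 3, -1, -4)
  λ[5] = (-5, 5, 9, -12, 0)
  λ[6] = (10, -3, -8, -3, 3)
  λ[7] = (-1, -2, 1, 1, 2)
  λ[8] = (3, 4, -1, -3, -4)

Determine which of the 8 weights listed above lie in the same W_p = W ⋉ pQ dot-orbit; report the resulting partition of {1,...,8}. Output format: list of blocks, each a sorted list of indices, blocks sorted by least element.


Type A_5, rank 5, |W|=720; reorder rows/cols to standard.

Alcove-folded reps (p=7, 8 weights, presented ϖ-order):

    [1] (3, 1, 1, 1, 0)
    [2] (3, 1, 1, 1, 0)
    [3] (2, 0, 2, 0, 3)
    [4] (2, 0, 2, 0, 3)
    [5] (3, 1, 1, 1, 0)
    [6] (2, 0, 2, 0, 3)
    [7] (0, 1, 2, 1, 2)
    [8] (2, 0, 2, 0, 3)

The 8 indices split into 3 linkage classes (same alcove rep ⇔ same W_7-dot-orbit):

[[1, 2, 5], [3, 4, 6, 8], [7]]


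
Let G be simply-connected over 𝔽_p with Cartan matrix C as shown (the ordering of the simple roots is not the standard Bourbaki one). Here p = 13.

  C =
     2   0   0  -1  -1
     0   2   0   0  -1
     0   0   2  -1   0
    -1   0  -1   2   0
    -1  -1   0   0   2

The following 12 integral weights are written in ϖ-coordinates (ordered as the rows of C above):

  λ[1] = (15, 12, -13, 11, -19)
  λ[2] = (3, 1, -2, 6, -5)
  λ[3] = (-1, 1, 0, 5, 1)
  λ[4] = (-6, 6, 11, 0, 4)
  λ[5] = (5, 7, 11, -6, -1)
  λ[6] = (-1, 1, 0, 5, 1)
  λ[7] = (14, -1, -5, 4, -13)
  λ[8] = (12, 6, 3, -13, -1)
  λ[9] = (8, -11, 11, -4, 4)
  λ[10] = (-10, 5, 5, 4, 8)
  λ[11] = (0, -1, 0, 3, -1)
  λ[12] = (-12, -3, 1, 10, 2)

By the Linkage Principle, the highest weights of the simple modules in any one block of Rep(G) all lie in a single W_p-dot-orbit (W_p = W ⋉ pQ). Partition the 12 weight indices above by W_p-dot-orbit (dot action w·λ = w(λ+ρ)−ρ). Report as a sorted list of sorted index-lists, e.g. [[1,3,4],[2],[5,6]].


Root system A_5: the 5×5 matrix C matches after relabeling.

Each λ_j+ρ reduced to Ā_13; 5-tuples below use C's row order:

  λ_1+ρ ↦ (1, 8, 2, 0, 2);  λ_2+ρ ↦ (0, 2, 1, 6, 2);  λ_3+ρ ↦ (0, 2, 1, 6, 2);  λ_4+ρ ↦ (1, 0, 1, 4, 0);  λ_5+ρ ↦ (1, 0, 1, 4, 0);  λ_6+ρ ↦ (0, 2, 1, 6, 2);  λ_7+ρ ↦ (1, 5, 1, 2, 0);  λ_8+ρ ↦ (1, 0, 1, 4, 0);  λ_9+ρ ↦ (1, 5, 1, 2, 0);  λ_10+ρ ↦ (5, 2, 2, 2, 0);  λ_11+ρ ↦ (1, 0, 1, 4, 0);  λ_12+ρ ↦ (1, 8, 2, 0, 2)

Grouping the 12 weights by Ā_13-representative: 5 linkage classes.

[[1, 12], [2, 3, 6], [4, 5, 8, 11], [7, 9], [10]]


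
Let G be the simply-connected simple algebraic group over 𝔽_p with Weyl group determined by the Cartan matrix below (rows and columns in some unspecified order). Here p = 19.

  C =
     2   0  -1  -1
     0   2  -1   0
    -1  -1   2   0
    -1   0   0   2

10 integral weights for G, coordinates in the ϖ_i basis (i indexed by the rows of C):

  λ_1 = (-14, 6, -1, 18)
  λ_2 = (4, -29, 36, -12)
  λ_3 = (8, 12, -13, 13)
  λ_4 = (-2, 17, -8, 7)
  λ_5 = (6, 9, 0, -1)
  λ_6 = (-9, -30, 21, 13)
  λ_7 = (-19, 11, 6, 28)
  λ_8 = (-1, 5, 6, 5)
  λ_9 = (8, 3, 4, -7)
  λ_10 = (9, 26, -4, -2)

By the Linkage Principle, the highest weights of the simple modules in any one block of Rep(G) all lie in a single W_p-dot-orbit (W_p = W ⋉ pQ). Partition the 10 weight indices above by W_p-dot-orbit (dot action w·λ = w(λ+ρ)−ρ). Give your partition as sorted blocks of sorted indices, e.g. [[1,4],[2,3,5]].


Type A_4, rank 4, |W|=120; reorder rows/cols to standard.

Each λ_j+ρ reduced to Ā_19; 4-tuples below use C's row order:

  [1] (0, 6, 7, 6)
  [2] (3, 4, 5, 6)
  [3] (3, 4, 5, 6)
  [4] (7, 10, 1, 0)
  [5] (7, 10, 1, 0)
  [6] (3, 4, 5, 6)
  [7] (7, 10, 1, 0)
  [8] (0, 6, 7, 6)
  [9] (3, 4, 5, 6)
  [10] (3, 4, 5, 6)

The 10 indices split into 3 linkage classes (same alcove rep ⇔ same W_19-dot-orbit):

[[1, 8], [2, 3, 6, 9, 10], [4, 5, 7]]


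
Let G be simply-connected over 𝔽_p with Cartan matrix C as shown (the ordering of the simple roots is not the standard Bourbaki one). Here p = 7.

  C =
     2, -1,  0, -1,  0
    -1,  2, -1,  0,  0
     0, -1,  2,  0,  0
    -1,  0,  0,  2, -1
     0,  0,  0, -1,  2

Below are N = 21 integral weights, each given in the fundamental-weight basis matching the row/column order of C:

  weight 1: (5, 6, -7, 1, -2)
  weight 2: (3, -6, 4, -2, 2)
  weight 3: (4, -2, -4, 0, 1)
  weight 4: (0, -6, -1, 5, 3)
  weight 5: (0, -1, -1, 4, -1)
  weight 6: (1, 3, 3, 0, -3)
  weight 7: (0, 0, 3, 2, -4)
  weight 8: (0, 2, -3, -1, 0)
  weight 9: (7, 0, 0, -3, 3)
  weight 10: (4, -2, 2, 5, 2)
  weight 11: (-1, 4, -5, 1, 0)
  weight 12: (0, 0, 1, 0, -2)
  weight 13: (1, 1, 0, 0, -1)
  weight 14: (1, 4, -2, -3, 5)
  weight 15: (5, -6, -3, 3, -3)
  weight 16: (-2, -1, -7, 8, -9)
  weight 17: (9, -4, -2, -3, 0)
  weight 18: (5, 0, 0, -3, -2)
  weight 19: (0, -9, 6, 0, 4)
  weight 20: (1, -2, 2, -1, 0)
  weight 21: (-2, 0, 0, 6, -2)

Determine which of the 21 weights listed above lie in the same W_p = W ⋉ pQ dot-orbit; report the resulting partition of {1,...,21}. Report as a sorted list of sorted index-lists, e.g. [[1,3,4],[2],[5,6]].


Type A_5, rank 5, |W|=720; reorder rows/cols to standard.

Ā_7 reps of the 21 weights (A_5, coords as presented):

  λ_1+ρ ↦ (1, 0, 0, 5, 0)
  λ_2+ρ ↦ (1, 3, 0, 1, 1)
  λ_3+ρ ↦ (1, 3, 0, 1, 1)
  λ_4+ρ ↦ (0, 1, 3, 2, 0)
  λ_5+ρ ↦ (1, 0, 0, 5, 0)
  λ_6+ρ ↦ (1, 3, 0, 1, 1)
  λ_7+ρ ↦ (1, 1, 2, 0, 1)
  λ_8+ρ ↦ (1, 1, 2, 0, 1)
  λ_9+ρ ↦ (2, 2, 1, 1, 0)
  λ_10+ρ ↦ (0, 1, 3, 2, 0)
  λ_11+ρ ↦ (0, 1, 3, 2, 0)
  λ_12+ρ ↦ (1, 1, 2, 0, 1)
  λ_13+ρ ↦ (2, 2, 1, 1, 0)
  λ_14+ρ ↦ (0, 1, 3, 2, 0)
  λ_15+ρ ↦ (1, 1, 2, 0, 1)
  λ_16+ρ ↦ (1, 0, 0, 5, 0)
  λ_17+ρ ↦ (3, 1, 0, 1, 1)
  λ_18+ρ ↦ (3, 1, 0, 1, 1)
  λ_19+ρ ↦ (1, 0, 0, 5, 0)
  λ_20+ρ ↦ (1, 1, 2, 0, 1)
  λ_21+ρ ↦ (1, 0, 0, 5, 0)

These 21 weights hit 6 W_7-dot-orbits; sizes (5, 3, 4, 5, 2, 2):

[[1, 5, 16, 19, 21], [2, 3, 6], [4, 10, 11, 14], [7, 8, 12, 15, 20], [9, 13], [17, 18]]


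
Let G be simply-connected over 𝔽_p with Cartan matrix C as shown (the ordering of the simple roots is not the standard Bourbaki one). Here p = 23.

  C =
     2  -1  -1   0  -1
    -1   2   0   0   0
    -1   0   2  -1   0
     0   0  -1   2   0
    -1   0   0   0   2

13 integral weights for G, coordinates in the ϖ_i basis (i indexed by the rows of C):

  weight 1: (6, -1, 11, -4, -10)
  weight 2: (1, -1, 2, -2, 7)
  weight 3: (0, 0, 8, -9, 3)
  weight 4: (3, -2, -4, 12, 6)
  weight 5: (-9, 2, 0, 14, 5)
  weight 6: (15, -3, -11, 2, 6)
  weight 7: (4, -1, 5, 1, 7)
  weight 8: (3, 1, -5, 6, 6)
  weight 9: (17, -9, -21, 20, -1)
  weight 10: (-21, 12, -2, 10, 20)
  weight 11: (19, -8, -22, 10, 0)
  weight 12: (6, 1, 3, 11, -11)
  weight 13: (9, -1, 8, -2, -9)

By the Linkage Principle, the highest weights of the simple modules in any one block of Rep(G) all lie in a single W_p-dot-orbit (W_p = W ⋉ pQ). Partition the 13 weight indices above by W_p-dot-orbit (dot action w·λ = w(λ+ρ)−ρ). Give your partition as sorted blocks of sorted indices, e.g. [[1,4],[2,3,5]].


Root system D_5: the 5×5 matrix C matches after relabeling.

Folding the 13 weights λ_j+ρ into Ā_23 (reps in the given 5-coord order):

  [1] (0, 2, 4, 3, 7)
  [2] (2, 0, 2, 1, 8)
  [3] (1, 1, 1, 8, 4)
  [4] (0, 1, 2, 10, 7)
  [5] (1, 1, 1, 8, 4)
  [6] (0, 2, 4, 3, 7)
  [7] (2, 0, 2, 1, 8)
  [8] (0, 2, 4, 3, 7)
  [9] (2, 0, 2, 1, 8)
  [10] (0, 1, 2, 10, 7)
  [11] (0, 1, 2, 10, 7)
  [12] (0, 1, 2, 10, 7)
  [13] (2, 0, 2, 1, 8)

The 13 indices split into 4 linkage classes (same alcove rep ⇔ same W_23-dot-orbit):

[[1, 6, 8], [2, 7, 9, 13], [3, 5], [4, 10, 11, 12]]


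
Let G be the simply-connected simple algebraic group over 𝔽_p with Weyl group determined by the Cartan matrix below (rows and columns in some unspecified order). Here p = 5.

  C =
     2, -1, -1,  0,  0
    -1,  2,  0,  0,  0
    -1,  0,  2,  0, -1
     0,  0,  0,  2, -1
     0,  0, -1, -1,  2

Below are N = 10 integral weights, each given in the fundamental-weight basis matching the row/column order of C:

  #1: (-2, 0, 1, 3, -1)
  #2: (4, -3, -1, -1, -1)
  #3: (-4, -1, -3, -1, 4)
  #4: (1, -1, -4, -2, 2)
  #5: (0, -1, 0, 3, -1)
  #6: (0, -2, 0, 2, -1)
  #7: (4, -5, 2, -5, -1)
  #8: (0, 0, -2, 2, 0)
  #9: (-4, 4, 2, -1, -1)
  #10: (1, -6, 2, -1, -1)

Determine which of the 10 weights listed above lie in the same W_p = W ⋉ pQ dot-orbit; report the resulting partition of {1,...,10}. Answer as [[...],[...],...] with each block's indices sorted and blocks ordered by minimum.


A_5 Cartan matrix, 5 simple roots permuted; ρ=(1,1,1,1,1).

Each λ_j+ρ reduced to Ā_5; 5-tuples below use C's row order:

    λ_1+ρ ↦ (0, 1, 1, 3, 0)
    λ_2+ρ ↦ (3, 2, 0, 0, 0)
    λ_3+ρ ↦ (3, 2, 0, 0, 0)
    λ_4+ρ ↦ (0, 1, 1, 0, 1)
    λ_5+ρ ↦ (0, 1, 1, 3, 0)
    λ_6+ρ ↦ (0, 1, 1, 3, 0)
    λ_7+ρ ↦ (0, 1, 1, 3, 0)
    λ_8+ρ ↦ (0, 1, 1, 3, 0)
    λ_9+ρ ↦ (3, 2, 0, 0, 0)
    λ_10+ρ ↦ (3, 2, 0, 0, 0)

3 distinct reps among the 10 weights ⇒ 3 W_5-linkage classes:

[[1, 5, 6, 7, 8], [2, 3, 9, 10], [4]]


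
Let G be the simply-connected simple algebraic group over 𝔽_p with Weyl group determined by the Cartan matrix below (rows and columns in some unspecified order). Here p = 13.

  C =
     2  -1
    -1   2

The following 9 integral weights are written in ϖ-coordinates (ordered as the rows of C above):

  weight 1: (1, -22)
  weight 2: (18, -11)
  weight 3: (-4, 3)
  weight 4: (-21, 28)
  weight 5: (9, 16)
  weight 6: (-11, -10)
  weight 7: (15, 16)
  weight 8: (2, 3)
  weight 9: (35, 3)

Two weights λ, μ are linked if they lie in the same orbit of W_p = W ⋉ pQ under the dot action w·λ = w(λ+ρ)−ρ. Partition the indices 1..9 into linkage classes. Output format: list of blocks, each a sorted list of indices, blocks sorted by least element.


A_2 Cartan matrix, 2 simple roots permuted; ρ=(1,1).

Ā_13 reps of the 9 weights (A_2, coords as presented):

    [1] (5, 6)
    [2] (3, 4)
    [3] (3, 1)
    [4] (3, 4)
    [5] (3, 1)
    [6] (3, 4)
    [7] (3, 4)
    [8] (3, 4)
    [9] (3, 1)

These 9 weights hit 3 W_13-dot-orbits; sizes (1, 5, 3):

[[1], [2, 4, 6, 7, 8], [3, 5, 9]]


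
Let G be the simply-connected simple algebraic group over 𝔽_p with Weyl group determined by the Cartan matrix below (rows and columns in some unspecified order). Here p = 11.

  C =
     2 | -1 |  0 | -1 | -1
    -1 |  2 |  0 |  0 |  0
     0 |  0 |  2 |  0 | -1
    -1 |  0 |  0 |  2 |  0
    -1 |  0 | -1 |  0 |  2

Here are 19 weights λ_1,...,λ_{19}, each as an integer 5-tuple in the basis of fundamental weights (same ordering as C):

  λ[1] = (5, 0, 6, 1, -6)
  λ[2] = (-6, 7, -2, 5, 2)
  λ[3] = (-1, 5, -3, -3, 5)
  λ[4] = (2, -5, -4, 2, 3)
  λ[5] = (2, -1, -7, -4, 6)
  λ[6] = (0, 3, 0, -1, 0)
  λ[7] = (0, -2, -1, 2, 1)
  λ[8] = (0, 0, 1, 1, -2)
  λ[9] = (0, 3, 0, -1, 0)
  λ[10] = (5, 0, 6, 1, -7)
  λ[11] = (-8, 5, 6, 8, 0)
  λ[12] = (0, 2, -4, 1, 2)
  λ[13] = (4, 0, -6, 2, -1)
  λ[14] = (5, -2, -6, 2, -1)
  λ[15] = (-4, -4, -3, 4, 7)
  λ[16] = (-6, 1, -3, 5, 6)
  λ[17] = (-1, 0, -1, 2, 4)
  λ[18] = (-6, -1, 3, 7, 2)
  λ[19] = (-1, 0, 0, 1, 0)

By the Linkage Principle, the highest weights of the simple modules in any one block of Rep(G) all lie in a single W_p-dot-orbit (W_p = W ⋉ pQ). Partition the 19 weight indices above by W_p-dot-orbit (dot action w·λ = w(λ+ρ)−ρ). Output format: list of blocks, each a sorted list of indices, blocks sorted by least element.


D_5 Cartan matrix, 5 simple roots permuted; ρ=(1,1,1,1,1).

W_11-reps of the 19 weights in Ā_11 (same 5-coord order as C):

  λ_1 → (0, 1, 1, 2, 1) · λ_2 → (2, 3, 2, 1, 0) · λ_3 → (1, 4, 1, 0, 1) · λ_4 → (1, 3, 3, 2, 0) · λ_5 → (0, 0, 6, 3, 1) · λ_6 → (1, 4, 1, 0, 1) · λ_7 → (0, 1, 0, 3, 2) · λ_8 → (0, 1, 1, 2, 1) · λ_9 → (1, 4, 1, 0, 1) · λ_10 → (0, 1, 1, 2, 1) · λ_11 → (0, 1, 1, 2, 1) · λ_12 → (1, 3, 3, 2, 0) · λ_13 → (0, 1, 0, 3, 2) · λ_14 → (0, 1, 0, 3, 2) · λ_15 → (2, 3, 2, 1, 0) · λ_16 → (2, 3, 2, 1, 0) · λ_17 → (0, 1, 0, 3, 2) · λ_18 → (2, 3, 2, 1, 0) · λ_19 → (0, 1, 1, 2, 1)

Linkage partition of the 19 weights (6 classes, p=11):

[[1, 8, 10, 11, 19], [2, 15, 16, 18], [3, 6, 9], [4, 12], [5], [7, 13, 14, 17]]


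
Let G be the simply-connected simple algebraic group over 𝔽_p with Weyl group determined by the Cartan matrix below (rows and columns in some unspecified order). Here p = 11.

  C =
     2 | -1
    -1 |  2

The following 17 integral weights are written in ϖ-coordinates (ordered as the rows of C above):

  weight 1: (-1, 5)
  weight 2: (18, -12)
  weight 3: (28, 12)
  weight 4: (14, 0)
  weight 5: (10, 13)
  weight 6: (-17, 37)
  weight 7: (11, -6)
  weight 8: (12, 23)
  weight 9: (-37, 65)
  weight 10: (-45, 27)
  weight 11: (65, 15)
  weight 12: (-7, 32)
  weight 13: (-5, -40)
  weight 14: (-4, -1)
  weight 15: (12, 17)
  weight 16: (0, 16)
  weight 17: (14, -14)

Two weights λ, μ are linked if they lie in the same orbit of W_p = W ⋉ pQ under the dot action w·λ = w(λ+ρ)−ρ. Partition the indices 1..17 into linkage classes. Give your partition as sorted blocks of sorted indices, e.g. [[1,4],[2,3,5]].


A_2 Cartan matrix, 2 simple roots permuted; ρ=(1,1).

Folding the 17 weights λ_j+ρ into Ā_11 (reps in the given 2-coord order):

  [1] (0, 6)
  [2] (0, 3)
  [3] (2, 7)
  [4] (6, 4)
  [5] (0, 3)
  [6] (0, 6)
  [7] (6, 4)
  [8] (2, 7)
  [9] (0, 3)
  [10] (0, 6)
  [11] (5, 6)
  [12] (0, 6)
  [13] (6, 4)
  [14] (0, 3)
  [15] (2, 7)
  [16] (6, 4)
  [17] (2, 7)

Linkage partition of the 17 weights (5 classes, p=11):

[[1, 6, 10, 12], [2, 5, 9, 14], [3, 8, 15, 17], [4, 7, 13, 16], [11]]
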